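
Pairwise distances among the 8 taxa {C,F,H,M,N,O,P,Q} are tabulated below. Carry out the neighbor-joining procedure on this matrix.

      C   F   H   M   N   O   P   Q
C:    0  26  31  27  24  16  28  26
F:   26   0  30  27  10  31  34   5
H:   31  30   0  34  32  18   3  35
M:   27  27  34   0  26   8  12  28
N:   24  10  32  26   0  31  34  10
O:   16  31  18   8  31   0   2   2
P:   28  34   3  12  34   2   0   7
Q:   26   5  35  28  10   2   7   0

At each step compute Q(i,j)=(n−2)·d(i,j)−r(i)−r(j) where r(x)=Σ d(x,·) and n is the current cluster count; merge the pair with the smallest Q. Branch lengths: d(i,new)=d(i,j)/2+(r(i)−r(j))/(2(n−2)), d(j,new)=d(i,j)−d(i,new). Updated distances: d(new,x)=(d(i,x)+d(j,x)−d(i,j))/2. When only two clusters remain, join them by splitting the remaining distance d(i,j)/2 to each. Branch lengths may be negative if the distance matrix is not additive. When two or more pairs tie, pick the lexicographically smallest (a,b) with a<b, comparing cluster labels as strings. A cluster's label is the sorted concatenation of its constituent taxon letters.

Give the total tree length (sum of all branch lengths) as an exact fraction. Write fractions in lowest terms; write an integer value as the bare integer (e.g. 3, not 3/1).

iteration 1: select H,P (d=3, Q=-285); attach at lengths (27/4, -15/4); label the merged cluster HP
  updated: d(C,HP)=28, d(F,HP)=61/2, d(HP,M)=43/2, d(HP,N)=63/2, d(HP,O)=17/2, d(HP,Q)=39/2
iteration 2: select F,N (d=10, Q=-212); attach at lengths (47/10, 53/10); label the merged cluster FN
  updated: d(C,FN)=20, d(FN,HP)=26, d(FN,M)=43/2, d(FN,O)=26, d(FN,Q)=5/2
iteration 3: select FN,Q (d=5/2, Q=-164); attach at lengths (7/2, -1); label the merged cluster FNQ
  updated: d(C,FNQ)=87/4, d(FNQ,HP)=43/2, d(FNQ,M)=47/2, d(FNQ,O)=51/4
iteration 4: select C,FNQ (d=87/4, Q=-107); attach at lengths (157/12, 26/3); label the merged cluster CFNQ
  updated: d(CFNQ,HP)=111/8, d(CFNQ,M)=115/8, d(CFNQ,O)=7/2
iteration 5: select CFNQ,HP (d=111/8, Q=-383/8); attach at lengths (125/32, 319/32); label the merged cluster CFHNPQ
  updated: d(CFHNPQ,M)=11, d(CFHNPQ,O)=-15/16
iteration 6: select CFHNPQ,M (d=11, Q=-289/16); attach at lengths (33/32, 319/32); label the merged cluster CFHMNPQ
  updated: d(CFHMNPQ,O)=-63/32
iteration 7: select CFHMNPQ,O (d=-63/32); attach at lengths (-63/64, -63/64); label the merged cluster CFHMNOPQ
final tree: ((((C:157/12,((F:47/10,N:53/10):7/2,Q:-1):26/3):125/32,(H:27/4,P:-15/4):319/32):33/32,M:319/32):-63/64,O:-63/64)
total length: 1925/32

1925/32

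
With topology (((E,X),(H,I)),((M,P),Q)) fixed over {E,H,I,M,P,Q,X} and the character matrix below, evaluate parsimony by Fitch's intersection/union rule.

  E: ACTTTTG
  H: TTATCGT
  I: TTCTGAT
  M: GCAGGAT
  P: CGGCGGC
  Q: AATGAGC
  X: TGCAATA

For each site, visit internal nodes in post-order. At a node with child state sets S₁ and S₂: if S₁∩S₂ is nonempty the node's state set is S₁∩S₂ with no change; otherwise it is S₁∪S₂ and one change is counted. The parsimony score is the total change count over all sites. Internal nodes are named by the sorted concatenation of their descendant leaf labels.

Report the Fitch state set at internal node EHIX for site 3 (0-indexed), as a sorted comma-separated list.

T

site 0, node EX: E={A} ∪ X={T} → {A,T} (+1)
site 0, node HI: H={T} ∩ I={T} → {T} (+0)
site 0, node EHIX: EX={A,T} ∩ HI={T} → {T} (+0)
site 0, node MP: M={G} ∪ P={C} → {C,G} (+1)
site 0, node MPQ: MP={C,G} ∪ Q={A} → {A,C,G} (+1)
site 0, node EHIMPQX: EHIX={T} ∪ MPQ={A,C,G} → {A,C,G,T} (+1)
site 1, node EX: E={C} ∪ X={G} → {C,G} (+1)
site 1, node HI: H={T} ∩ I={T} → {T} (+0)
site 1, node EHIX: EX={C,G} ∪ HI={T} → {C,G,T} (+1)
site 1, node MP: M={C} ∪ P={G} → {C,G} (+1)
site 1, node MPQ: MP={C,G} ∪ Q={A} → {A,C,G} (+1)
site 1, node EHIMPQX: EHIX={C,G,T} ∩ MPQ={A,C,G} → {C,G} (+0)
site 2, node EX: E={T} ∪ X={C} → {C,T} (+1)
site 2, node HI: H={A} ∪ I={C} → {A,C} (+1)
site 2, node EHIX: EX={C,T} ∩ HI={A,C} → {C} (+0)
site 2, node MP: M={A} ∪ P={G} → {A,G} (+1)
site 2, node MPQ: MP={A,G} ∪ Q={T} → {A,G,T} (+1)
site 2, node EHIMPQX: EHIX={C} ∪ MPQ={A,G,T} → {A,C,G,T} (+1)
site 3, node EX: E={T} ∪ X={A} → {A,T} (+1)
site 3, node HI: H={T} ∩ I={T} → {T} (+0)
site 3, node EHIX: EX={A,T} ∩ HI={T} → {T} (+0)
site 3, node MP: M={G} ∪ P={C} → {C,G} (+1)
site 3, node MPQ: MP={C,G} ∩ Q={G} → {G} (+0)
site 3, node EHIMPQX: EHIX={T} ∪ MPQ={G} → {G,T} (+1)
site 4, node EX: E={T} ∪ X={A} → {A,T} (+1)
site 4, node HI: H={C} ∪ I={G} → {C,G} (+1)
site 4, node EHIX: EX={A,T} ∪ HI={C,G} → {A,C,G,T} (+1)
site 4, node MP: M={G} ∩ P={G} → {G} (+0)
site 4, node MPQ: MP={G} ∪ Q={A} → {A,G} (+1)
site 4, node EHIMPQX: EHIX={A,C,G,T} ∩ MPQ={A,G} → {A,G} (+0)
site 5, node EX: E={T} ∩ X={T} → {T} (+0)
site 5, node HI: H={G} ∪ I={A} → {A,G} (+1)
site 5, node EHIX: EX={T} ∪ HI={A,G} → {A,G,T} (+1)
site 5, node MP: M={A} ∪ P={G} → {A,G} (+1)
site 5, node MPQ: MP={A,G} ∩ Q={G} → {G} (+0)
site 5, node EHIMPQX: EHIX={A,G,T} ∩ MPQ={G} → {G} (+0)
site 6, node EX: E={G} ∪ X={A} → {A,G} (+1)
site 6, node HI: H={T} ∩ I={T} → {T} (+0)
site 6, node EHIX: EX={A,G} ∪ HI={T} → {A,G,T} (+1)
site 6, node MP: M={T} ∪ P={C} → {C,T} (+1)
site 6, node MPQ: MP={C,T} ∩ Q={C} → {C} (+0)
site 6, node EHIMPQX: EHIX={A,G,T} ∪ MPQ={C} → {A,C,G,T} (+1)
per-site changes: [4, 4, 5, 3, 4, 3, 4]; total = 27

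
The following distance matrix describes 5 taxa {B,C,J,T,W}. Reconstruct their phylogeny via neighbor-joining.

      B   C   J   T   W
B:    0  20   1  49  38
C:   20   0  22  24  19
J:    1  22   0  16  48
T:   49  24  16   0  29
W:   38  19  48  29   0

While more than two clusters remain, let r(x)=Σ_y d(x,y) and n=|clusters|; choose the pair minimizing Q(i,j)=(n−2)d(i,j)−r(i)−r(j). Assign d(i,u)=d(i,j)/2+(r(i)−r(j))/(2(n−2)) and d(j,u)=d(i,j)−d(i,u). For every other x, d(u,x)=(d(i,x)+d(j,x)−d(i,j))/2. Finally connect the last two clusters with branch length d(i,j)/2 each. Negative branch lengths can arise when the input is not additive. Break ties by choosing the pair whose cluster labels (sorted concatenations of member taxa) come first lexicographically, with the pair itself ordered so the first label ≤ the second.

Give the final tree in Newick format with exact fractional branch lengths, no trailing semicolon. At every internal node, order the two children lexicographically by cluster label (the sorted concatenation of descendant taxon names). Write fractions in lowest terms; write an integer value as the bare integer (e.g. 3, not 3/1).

1. join B+J (d=1, Q=-192) ⇒ BJ; edges |B|=4, |J|=-3
  updated: d(BJ,C)=41/2, d(BJ,T)=32, d(BJ,W)=85/2
2. join BJ+C (d=41/2, Q=-235/2) ⇒ BCJ; edges |BJ|=145/8, |C|=19/8
  updated: d(BCJ,T)=71/4, d(BCJ,W)=41/2
3. join BCJ+T (d=71/4, Q=-269/4) ⇒ BCJT; edges |BCJ|=37/8, |T|=105/8
  updated: d(BCJT,W)=127/8
4. join BCJT+W (d=127/8) ⇒ BCJTW; edges |BCJT|=127/16, |W|=127/16
final tree: ((((B:4,J:-3):145/8,C:19/8):37/8,T:105/8):127/16,W:127/16)
total length: 441/8

((((B:4,J:-3):145/8,C:19/8):37/8,T:105/8):127/16,W:127/16)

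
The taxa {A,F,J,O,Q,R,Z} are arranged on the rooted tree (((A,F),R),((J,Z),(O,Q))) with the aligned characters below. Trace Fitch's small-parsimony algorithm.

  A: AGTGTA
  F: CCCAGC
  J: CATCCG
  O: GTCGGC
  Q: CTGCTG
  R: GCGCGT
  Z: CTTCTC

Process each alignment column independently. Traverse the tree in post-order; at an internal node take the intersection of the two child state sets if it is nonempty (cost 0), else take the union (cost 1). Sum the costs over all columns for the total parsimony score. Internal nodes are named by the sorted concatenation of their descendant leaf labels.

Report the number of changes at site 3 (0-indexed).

site 0, node AF: A={A} ∪ F={C} → {A,C} (+1)
site 0, node AFR: AF={A,C} ∪ R={G} → {A,C,G} (+1)
site 0, node JZ: J={C} ∩ Z={C} → {C} (+0)
site 0, node OQ: O={G} ∪ Q={C} → {C,G} (+1)
site 0, node JOQZ: JZ={C} ∩ OQ={C,G} → {C} (+0)
site 0, node AFJOQRZ: AFR={A,C,G} ∩ JOQZ={C} → {C} (+0)
site 1, node AF: A={G} ∪ F={C} → {C,G} (+1)
site 1, node AFR: AF={C,G} ∩ R={C} → {C} (+0)
site 1, node JZ: J={A} ∪ Z={T} → {A,T} (+1)
site 1, node OQ: O={T} ∩ Q={T} → {T} (+0)
site 1, node JOQZ: JZ={A,T} ∩ OQ={T} → {T} (+0)
site 1, node AFJOQRZ: AFR={C} ∪ JOQZ={T} → {C,T} (+1)
site 2, node AF: A={T} ∪ F={C} → {C,T} (+1)
site 2, node AFR: AF={C,T} ∪ R={G} → {C,G,T} (+1)
site 2, node JZ: J={T} ∩ Z={T} → {T} (+0)
site 2, node OQ: O={C} ∪ Q={G} → {C,G} (+1)
site 2, node JOQZ: JZ={T} ∪ OQ={C,G} → {C,G,T} (+1)
site 2, node AFJOQRZ: AFR={C,G,T} ∩ JOQZ={C,G,T} → {C,G,T} (+0)
site 3, node AF: A={G} ∪ F={A} → {A,G} (+1)
site 3, node AFR: AF={A,G} ∪ R={C} → {A,C,G} (+1)
site 3, node JZ: J={C} ∩ Z={C} → {C} (+0)
site 3, node OQ: O={G} ∪ Q={C} → {C,G} (+1)
site 3, node JOQZ: JZ={C} ∩ OQ={C,G} → {C} (+0)
site 3, node AFJOQRZ: AFR={A,C,G} ∩ JOQZ={C} → {C} (+0)
site 4, node AF: A={T} ∪ F={G} → {G,T} (+1)
site 4, node AFR: AF={G,T} ∩ R={G} → {G} (+0)
site 4, node JZ: J={C} ∪ Z={T} → {C,T} (+1)
site 4, node OQ: O={G} ∪ Q={T} → {G,T} (+1)
site 4, node JOQZ: JZ={C,T} ∩ OQ={G,T} → {T} (+0)
site 4, node AFJOQRZ: AFR={G} ∪ JOQZ={T} → {G,T} (+1)
site 5, node AF: A={A} ∪ F={C} → {A,C} (+1)
site 5, node AFR: AF={A,C} ∪ R={T} → {A,C,T} (+1)
site 5, node JZ: J={G} ∪ Z={C} → {C,G} (+1)
site 5, node OQ: O={C} ∪ Q={G} → {C,G} (+1)
site 5, node JOQZ: JZ={C,G} ∩ OQ={C,G} → {C,G} (+0)
site 5, node AFJOQRZ: AFR={A,C,T} ∩ JOQZ={C,G} → {C} (+0)
per-site changes: [3, 3, 4, 3, 4, 4]; total = 21

3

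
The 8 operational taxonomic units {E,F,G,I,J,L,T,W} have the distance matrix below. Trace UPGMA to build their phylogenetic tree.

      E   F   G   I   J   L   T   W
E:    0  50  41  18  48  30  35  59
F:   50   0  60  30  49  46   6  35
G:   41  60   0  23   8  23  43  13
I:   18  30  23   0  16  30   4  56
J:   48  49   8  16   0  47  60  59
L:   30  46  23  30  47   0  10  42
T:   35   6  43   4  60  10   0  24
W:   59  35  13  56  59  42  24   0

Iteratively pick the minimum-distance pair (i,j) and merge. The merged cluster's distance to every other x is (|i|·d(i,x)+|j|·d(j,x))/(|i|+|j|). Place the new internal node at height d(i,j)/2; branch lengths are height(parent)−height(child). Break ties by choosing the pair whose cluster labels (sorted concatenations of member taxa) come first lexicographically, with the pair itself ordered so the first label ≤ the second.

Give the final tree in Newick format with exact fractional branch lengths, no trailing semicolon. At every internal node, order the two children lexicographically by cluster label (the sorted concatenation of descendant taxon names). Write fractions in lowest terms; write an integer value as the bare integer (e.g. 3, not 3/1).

step 1: merge (I,T) at d=4; branch lengths I→2, T→2; new cluster IT
  updated: d(E,IT)=53/2, d(F,IT)=18, d(G,IT)=33, d(IT,J)=38, d(IT,L)=20, d(IT,W)=40
step 2: merge (G,J) at d=8; branch lengths G→4, J→4; new cluster GJ
  updated: d(E,GJ)=89/2, d(F,GJ)=109/2, d(GJ,IT)=71/2, d(GJ,L)=35, d(GJ,W)=36
step 3: merge (F,IT) at d=18; branch lengths F→9, IT→7; new cluster FIT
  updated: d(E,FIT)=103/3, d(FIT,GJ)=251/6, d(FIT,L)=86/3, d(FIT,W)=115/3
step 4: merge (FIT,L) at d=86/3; branch lengths FIT→16/3, L→43/3; new cluster FILT
  updated: d(E,FILT)=133/4, d(FILT,GJ)=321/8, d(FILT,W)=157/4
step 5: merge (E,FILT) at d=133/4; branch lengths E→133/8, FILT→55/24; new cluster EFILT
  updated: d(EFILT,GJ)=41, d(EFILT,W)=216/5
step 6: merge (GJ,W) at d=36; branch lengths GJ→14, W→18; new cluster GJW
  updated: d(EFILT,GJW)=626/15
step 7: merge (EFILT,GJW) at d=626/15; branch lengths EFILT→509/120, GJW→43/15; new cluster EFGIJLTW
final tree: ((E:133/8,((F:9,(I:2,T:2):7):16/3,L:43/3):55/24):509/120,((G:4,J:4):14,W:18):43/15)
total length: 12683/120

((E:133/8,((F:9,(I:2,T:2):7):16/3,L:43/3):55/24):509/120,((G:4,J:4):14,W:18):43/15)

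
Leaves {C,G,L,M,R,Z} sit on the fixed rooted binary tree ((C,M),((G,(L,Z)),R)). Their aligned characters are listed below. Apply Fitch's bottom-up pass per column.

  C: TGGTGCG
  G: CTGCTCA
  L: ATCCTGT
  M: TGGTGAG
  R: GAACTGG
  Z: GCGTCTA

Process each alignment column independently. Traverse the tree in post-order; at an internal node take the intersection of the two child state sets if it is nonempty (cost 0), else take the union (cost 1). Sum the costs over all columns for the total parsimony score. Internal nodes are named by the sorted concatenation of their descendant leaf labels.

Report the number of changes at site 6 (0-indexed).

2

CM@0: {T} ∩ {T} = {T} (intersection, +0)
LZ@0: {A} ∪ {G} = {A,G} (union, +1)
GLZ@0: {C} ∪ {A,G} = {A,C,G} (union, +1)
GLRZ@0: {A,C,G} ∩ {G} = {G} (intersection, +0)
CGLMRZ@0: {T} ∪ {G} = {G,T} (union, +1)
CM@1: {G} ∩ {G} = {G} (intersection, +0)
LZ@1: {T} ∪ {C} = {C,T} (union, +1)
GLZ@1: {T} ∩ {C,T} = {T} (intersection, +0)
GLRZ@1: {T} ∪ {A} = {A,T} (union, +1)
CGLMRZ@1: {G} ∪ {A,T} = {A,G,T} (union, +1)
CM@2: {G} ∩ {G} = {G} (intersection, +0)
LZ@2: {C} ∪ {G} = {C,G} (union, +1)
GLZ@2: {G} ∩ {C,G} = {G} (intersection, +0)
GLRZ@2: {G} ∪ {A} = {A,G} (union, +1)
CGLMRZ@2: {G} ∩ {A,G} = {G} (intersection, +0)
CM@3: {T} ∩ {T} = {T} (intersection, +0)
LZ@3: {C} ∪ {T} = {C,T} (union, +1)
GLZ@3: {C} ∩ {C,T} = {C} (intersection, +0)
GLRZ@3: {C} ∩ {C} = {C} (intersection, +0)
CGLMRZ@3: {T} ∪ {C} = {C,T} (union, +1)
CM@4: {G} ∩ {G} = {G} (intersection, +0)
LZ@4: {T} ∪ {C} = {C,T} (union, +1)
GLZ@4: {T} ∩ {C,T} = {T} (intersection, +0)
GLRZ@4: {T} ∩ {T} = {T} (intersection, +0)
CGLMRZ@4: {G} ∪ {T} = {G,T} (union, +1)
CM@5: {C} ∪ {A} = {A,C} (union, +1)
LZ@5: {G} ∪ {T} = {G,T} (union, +1)
GLZ@5: {C} ∪ {G,T} = {C,G,T} (union, +1)
GLRZ@5: {C,G,T} ∩ {G} = {G} (intersection, +0)
CGLMRZ@5: {A,C} ∪ {G} = {A,C,G} (union, +1)
CM@6: {G} ∩ {G} = {G} (intersection, +0)
LZ@6: {T} ∪ {A} = {A,T} (union, +1)
GLZ@6: {A} ∩ {A,T} = {A} (intersection, +0)
GLRZ@6: {A} ∪ {G} = {A,G} (union, +1)
CGLMRZ@6: {G} ∩ {A,G} = {G} (intersection, +0)
per-site changes: [3, 3, 2, 2, 2, 4, 2]; total = 18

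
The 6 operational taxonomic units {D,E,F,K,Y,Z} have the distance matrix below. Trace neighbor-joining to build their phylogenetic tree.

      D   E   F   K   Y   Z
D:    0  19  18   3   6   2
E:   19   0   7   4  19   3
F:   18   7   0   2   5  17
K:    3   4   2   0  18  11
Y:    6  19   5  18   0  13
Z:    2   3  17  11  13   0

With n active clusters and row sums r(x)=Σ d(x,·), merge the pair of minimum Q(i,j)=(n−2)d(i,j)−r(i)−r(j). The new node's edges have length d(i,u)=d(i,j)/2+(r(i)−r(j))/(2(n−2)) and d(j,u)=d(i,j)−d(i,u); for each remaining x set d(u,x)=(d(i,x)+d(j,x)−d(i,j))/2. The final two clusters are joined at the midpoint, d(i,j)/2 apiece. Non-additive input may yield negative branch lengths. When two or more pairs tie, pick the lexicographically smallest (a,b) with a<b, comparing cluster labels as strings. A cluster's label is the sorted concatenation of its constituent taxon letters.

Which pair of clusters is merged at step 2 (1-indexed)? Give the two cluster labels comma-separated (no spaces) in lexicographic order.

step 1: merge (F,Y) at d=5, Q=-90; branch lengths F→1, Y→4; new cluster FY
  updated: d(D,FY)=19/2, d(E,FY)=21/2, d(FY,K)=15/2, d(FY,Z)=25/2
step 2: merge (D,Z) at d=2, Q=-56; branch lengths D→11/6, Z→1/6; new cluster DZ
  updated: d(DZ,E)=10, d(DZ,FY)=10, d(DZ,K)=6
step 3: merge (DZ,FY) at d=10, Q=-34; branch lengths DZ→9/2, FY→11/2; new cluster DFYZ
  updated: d(DFYZ,E)=21/4, d(DFYZ,K)=7/4
step 4: merge (DFYZ,E) at d=21/4, Q=-11; branch lengths DFYZ→3/2, E→15/4; new cluster DEFYZ
  updated: d(DEFYZ,K)=1/4
step 5: merge (DEFYZ,K) at d=1/4; branch lengths DEFYZ→1/8, K→1/8; new cluster DEFKYZ
final tree: ((((D:11/6,Z:1/6):9/2,(F:1,Y:4):11/2):3/2,E:15/4):1/8,K:1/8)
total length: 45/2

D,Z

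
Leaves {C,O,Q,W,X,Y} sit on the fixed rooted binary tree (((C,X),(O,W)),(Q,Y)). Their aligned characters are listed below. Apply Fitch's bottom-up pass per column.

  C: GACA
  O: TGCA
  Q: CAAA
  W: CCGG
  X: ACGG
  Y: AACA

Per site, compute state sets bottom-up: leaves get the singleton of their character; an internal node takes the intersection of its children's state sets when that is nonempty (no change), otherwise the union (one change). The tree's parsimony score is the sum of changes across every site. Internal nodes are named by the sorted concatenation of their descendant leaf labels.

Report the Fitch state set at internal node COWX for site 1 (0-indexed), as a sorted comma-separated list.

C

site 0, node CX: C={G} ∪ X={A} → {A,G} (+1)
site 0, node OW: O={T} ∪ W={C} → {C,T} (+1)
site 0, node COWX: CX={A,G} ∪ OW={C,T} → {A,C,G,T} (+1)
site 0, node QY: Q={C} ∪ Y={A} → {A,C} (+1)
site 0, node COQWXY: COWX={A,C,G,T} ∩ QY={A,C} → {A,C} (+0)
site 1, node CX: C={A} ∪ X={C} → {A,C} (+1)
site 1, node OW: O={G} ∪ W={C} → {C,G} (+1)
site 1, node COWX: CX={A,C} ∩ OW={C,G} → {C} (+0)
site 1, node QY: Q={A} ∩ Y={A} → {A} (+0)
site 1, node COQWXY: COWX={C} ∪ QY={A} → {A,C} (+1)
site 2, node CX: C={C} ∪ X={G} → {C,G} (+1)
site 2, node OW: O={C} ∪ W={G} → {C,G} (+1)
site 2, node COWX: CX={C,G} ∩ OW={C,G} → {C,G} (+0)
site 2, node QY: Q={A} ∪ Y={C} → {A,C} (+1)
site 2, node COQWXY: COWX={C,G} ∩ QY={A,C} → {C} (+0)
site 3, node CX: C={A} ∪ X={G} → {A,G} (+1)
site 3, node OW: O={A} ∪ W={G} → {A,G} (+1)
site 3, node COWX: CX={A,G} ∩ OW={A,G} → {A,G} (+0)
site 3, node QY: Q={A} ∩ Y={A} → {A} (+0)
site 3, node COQWXY: COWX={A,G} ∩ QY={A} → {A} (+0)
per-site changes: [4, 3, 3, 2]; total = 12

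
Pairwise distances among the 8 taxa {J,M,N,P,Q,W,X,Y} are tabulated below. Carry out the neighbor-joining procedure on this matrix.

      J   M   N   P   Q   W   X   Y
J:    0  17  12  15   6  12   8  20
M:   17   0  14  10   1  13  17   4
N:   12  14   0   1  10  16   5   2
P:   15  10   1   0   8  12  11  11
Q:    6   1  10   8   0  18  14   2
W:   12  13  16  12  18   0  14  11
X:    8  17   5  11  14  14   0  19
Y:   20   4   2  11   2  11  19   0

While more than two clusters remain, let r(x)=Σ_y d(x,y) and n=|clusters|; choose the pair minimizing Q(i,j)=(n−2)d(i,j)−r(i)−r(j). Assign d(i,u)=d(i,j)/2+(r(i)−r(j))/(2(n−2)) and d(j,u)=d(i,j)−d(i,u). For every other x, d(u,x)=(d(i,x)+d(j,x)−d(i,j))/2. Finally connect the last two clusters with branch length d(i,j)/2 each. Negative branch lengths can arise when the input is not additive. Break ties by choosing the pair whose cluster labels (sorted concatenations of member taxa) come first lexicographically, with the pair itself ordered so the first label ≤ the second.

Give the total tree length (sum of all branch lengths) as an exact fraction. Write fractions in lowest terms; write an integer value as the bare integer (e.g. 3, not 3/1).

247/8

1. join J+X (d=8, Q=-130) ⇒ JX; edges |J|=25/6, |X|=23/6
  updated: d(JX,M)=13, d(JX,N)=9/2, d(JX,P)=9, d(JX,Q)=6, d(JX,W)=9, d(JX,Y)=31/2
2. join M+Q (d=1, Q=-95) ⇒ MQ; edges |M|=3/2, |Q|=-1/2
  updated: d(JX,MQ)=9, d(MQ,N)=23/2, d(MQ,P)=17/2, d(MQ,W)=15, d(MQ,Y)=5/2
3. join MQ+Y (d=5/2, Q=-157/2) ⇒ MQY; edges |MQ|=29/16, |Y|=11/16
  updated: d(JX,MQY)=11, d(MQY,N)=11/2, d(MQY,P)=17/2, d(MQY,W)=47/4
4. join JX+W (d=9, Q=-221/4) ⇒ JWX; edges |JX|=47/24, |W|=169/24
  updated: d(JWX,MQY)=55/8, d(JWX,N)=23/4, d(JWX,P)=6
5. join JWX+MQY (d=55/8, Q=-103/4) ⇒ JMQWXY; edges |JWX|=23/8, |MQY|=4
  updated: d(JMQWXY,N)=35/16, d(JMQWXY,P)=61/16
6. join JMQWXY+N (d=35/16, Q=-7) ⇒ JMNQWXY; edges |JMQWXY|=5/2, |N|=-5/16
  updated: d(JMNQWXY,P)=21/16
7. join JMNQWXY+P (d=21/16) ⇒ JMNPQWXY; edges |JMNQWXY|=21/32, |P|=21/32
final tree: (((((J:25/6,X:23/6):47/24,W:169/24):23/8,((M:3/2,Q:-1/2):29/16,Y:11/16):4):5/2,N:-5/16):21/32,P:21/32)
total length: 247/8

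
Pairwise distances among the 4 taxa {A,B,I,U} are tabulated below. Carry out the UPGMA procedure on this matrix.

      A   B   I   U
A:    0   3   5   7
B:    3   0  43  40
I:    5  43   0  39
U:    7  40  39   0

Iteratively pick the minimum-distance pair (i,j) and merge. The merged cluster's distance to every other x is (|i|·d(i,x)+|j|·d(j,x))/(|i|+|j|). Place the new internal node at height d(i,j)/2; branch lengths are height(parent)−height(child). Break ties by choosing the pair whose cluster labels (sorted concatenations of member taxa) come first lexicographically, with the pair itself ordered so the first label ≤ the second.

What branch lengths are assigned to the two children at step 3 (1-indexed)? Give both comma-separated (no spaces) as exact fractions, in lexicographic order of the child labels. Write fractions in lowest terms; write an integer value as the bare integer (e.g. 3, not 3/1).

iteration 1: select A,B (d=3); attach at lengths (3/2, 3/2); label the merged cluster AB
  updated: d(AB,I)=24, d(AB,U)=47/2
iteration 2: select AB,U (d=47/2); attach at lengths (41/4, 47/4); label the merged cluster ABU
  updated: d(ABU,I)=29
iteration 3: select ABU,I (d=29); attach at lengths (11/4, 29/2); label the merged cluster ABIU
final tree: (((A:3/2,B:3/2):41/4,U:47/4):11/4,I:29/2)
total length: 169/4

11/4,29/2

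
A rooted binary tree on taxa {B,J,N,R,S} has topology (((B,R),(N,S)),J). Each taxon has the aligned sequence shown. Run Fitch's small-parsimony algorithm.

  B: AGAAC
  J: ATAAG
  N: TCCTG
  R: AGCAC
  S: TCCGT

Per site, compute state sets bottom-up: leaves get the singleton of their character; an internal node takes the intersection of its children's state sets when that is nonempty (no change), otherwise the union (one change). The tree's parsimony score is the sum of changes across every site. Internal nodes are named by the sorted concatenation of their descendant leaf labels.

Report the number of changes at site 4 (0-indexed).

[col 0] BR: children B:{A}, R:{A} ∩→ {A}; cost 0
[col 0] NS: children N:{T}, S:{T} ∩→ {T}; cost 0
[col 0] BNRS: children BR:{A}, NS:{T} ∪→ {A,T}; cost 1
[col 0] BJNRS: children BNRS:{A,T}, J:{A} ∩→ {A}; cost 0
[col 1] BR: children B:{G}, R:{G} ∩→ {G}; cost 0
[col 1] NS: children N:{C}, S:{C} ∩→ {C}; cost 0
[col 1] BNRS: children BR:{G}, NS:{C} ∪→ {C,G}; cost 1
[col 1] BJNRS: children BNRS:{C,G}, J:{T} ∪→ {C,G,T}; cost 1
[col 2] BR: children B:{A}, R:{C} ∪→ {A,C}; cost 1
[col 2] NS: children N:{C}, S:{C} ∩→ {C}; cost 0
[col 2] BNRS: children BR:{A,C}, NS:{C} ∩→ {C}; cost 0
[col 2] BJNRS: children BNRS:{C}, J:{A} ∪→ {A,C}; cost 1
[col 3] BR: children B:{A}, R:{A} ∩→ {A}; cost 0
[col 3] NS: children N:{T}, S:{G} ∪→ {G,T}; cost 1
[col 3] BNRS: children BR:{A}, NS:{G,T} ∪→ {A,G,T}; cost 1
[col 3] BJNRS: children BNRS:{A,G,T}, J:{A} ∩→ {A}; cost 0
[col 4] BR: children B:{C}, R:{C} ∩→ {C}; cost 0
[col 4] NS: children N:{G}, S:{T} ∪→ {G,T}; cost 1
[col 4] BNRS: children BR:{C}, NS:{G,T} ∪→ {C,G,T}; cost 1
[col 4] BJNRS: children BNRS:{C,G,T}, J:{G} ∩→ {G}; cost 0
per-site changes: [1, 2, 2, 2, 2]; total = 9

2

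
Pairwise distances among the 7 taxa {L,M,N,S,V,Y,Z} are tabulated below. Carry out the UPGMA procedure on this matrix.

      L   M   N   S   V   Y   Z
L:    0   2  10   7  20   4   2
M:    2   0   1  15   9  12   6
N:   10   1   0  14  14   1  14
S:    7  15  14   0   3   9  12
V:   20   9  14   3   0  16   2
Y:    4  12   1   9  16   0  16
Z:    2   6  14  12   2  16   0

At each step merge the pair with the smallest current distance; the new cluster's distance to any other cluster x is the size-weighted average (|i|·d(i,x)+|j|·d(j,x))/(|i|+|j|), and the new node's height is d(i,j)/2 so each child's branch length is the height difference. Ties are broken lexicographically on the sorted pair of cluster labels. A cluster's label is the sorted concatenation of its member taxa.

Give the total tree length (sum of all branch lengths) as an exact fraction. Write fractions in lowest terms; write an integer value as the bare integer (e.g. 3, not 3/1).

1. join M+N (d=1) ⇒ MN; edges |M|=1/2, |N|=1/2
  updated: d(L,MN)=6, d(MN,S)=29/2, d(MN,V)=23/2, d(MN,Y)=13/2, d(MN,Z)=10
2. join L+Z (d=2) ⇒ LZ; edges |L|=1, |Z|=1
  updated: d(LZ,MN)=8, d(LZ,S)=19/2, d(LZ,V)=11, d(LZ,Y)=10
3. join S+V (d=3) ⇒ SV; edges |S|=3/2, |V|=3/2
  updated: d(LZ,SV)=41/4, d(MN,SV)=13, d(SV,Y)=25/2
4. join MN+Y (d=13/2) ⇒ MNY; edges |MN|=11/4, |Y|=13/4
  updated: d(LZ,MNY)=26/3, d(MNY,SV)=77/6
5. join LZ+MNY (d=26/3) ⇒ LMNYZ; edges |LZ|=10/3, |MNY|=13/12
  updated: d(LMNYZ,SV)=59/5
6. join LMNYZ+SV (d=59/5) ⇒ LMNSVYZ; edges |LMNYZ|=47/30, |SV|=22/5
final tree: (((L:1,Z:1):10/3,((M:1/2,N:1/2):11/4,Y:13/4):13/12):47/30,(S:3/2,V:3/2):22/5)
total length: 1343/60

1343/60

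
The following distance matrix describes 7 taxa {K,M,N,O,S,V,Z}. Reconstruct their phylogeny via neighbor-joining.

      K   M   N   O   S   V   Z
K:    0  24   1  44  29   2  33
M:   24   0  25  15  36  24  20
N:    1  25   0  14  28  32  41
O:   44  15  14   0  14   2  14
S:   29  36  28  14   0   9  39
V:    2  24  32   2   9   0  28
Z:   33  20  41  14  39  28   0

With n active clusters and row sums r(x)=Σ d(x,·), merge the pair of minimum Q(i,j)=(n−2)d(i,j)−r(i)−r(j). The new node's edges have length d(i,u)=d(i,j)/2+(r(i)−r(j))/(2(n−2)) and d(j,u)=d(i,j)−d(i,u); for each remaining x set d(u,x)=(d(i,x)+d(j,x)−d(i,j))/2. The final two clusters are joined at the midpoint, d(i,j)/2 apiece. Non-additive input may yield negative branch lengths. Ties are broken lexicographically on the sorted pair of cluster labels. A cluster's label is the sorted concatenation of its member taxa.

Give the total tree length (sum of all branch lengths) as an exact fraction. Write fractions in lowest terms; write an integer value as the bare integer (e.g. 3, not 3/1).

step 1: merge (K,N) at d=1, Q=-269; branch lengths K→-3/10, N→13/10; new cluster KN
  updated: d(KN,M)=24, d(KN,O)=57/2, d(KN,S)=28, d(KN,V)=33/2, d(KN,Z)=73/2
step 2: merge (M,Z) at d=20, Q=-353/2; branch lengths M→123/16, Z→197/16; new cluster MZ
  updated: d(KN,MZ)=81/4, d(MZ,O)=9/2, d(MZ,S)=55/2, d(MZ,V)=16
step 3: merge (MZ,O) at d=9/2, Q=-415/4; branch lengths MZ→131/24, O→-23/24; new cluster MOZ
  updated: d(KN,MOZ)=177/8, d(MOZ,S)=37/2, d(MOZ,V)=27/4
step 4: merge (KN,MOZ) at d=177/8, Q=-279/4; branch lengths KN→127/8, MOZ→25/4; new cluster KMNOZ
  updated: d(KMNOZ,S)=195/16, d(KMNOZ,V)=9/16
step 5: merge (KMNOZ,S) at d=195/16, Q=-87/4; branch lengths KMNOZ→15/8, S→165/16; new cluster KMNOSZ
  updated: d(KMNOSZ,V)=-21/16
step 6: merge (KMNOSZ,V) at d=-21/16; branch lengths KMNOSZ→-21/32, V→-21/32; new cluster KMNOSVZ
final tree: ((((K:-3/10,N:13/10):127/8,((M:123/16,Z:197/16):131/24,O:-23/24):25/4):15/8,S:165/16):-21/32,V:-21/32)
total length: 117/2

117/2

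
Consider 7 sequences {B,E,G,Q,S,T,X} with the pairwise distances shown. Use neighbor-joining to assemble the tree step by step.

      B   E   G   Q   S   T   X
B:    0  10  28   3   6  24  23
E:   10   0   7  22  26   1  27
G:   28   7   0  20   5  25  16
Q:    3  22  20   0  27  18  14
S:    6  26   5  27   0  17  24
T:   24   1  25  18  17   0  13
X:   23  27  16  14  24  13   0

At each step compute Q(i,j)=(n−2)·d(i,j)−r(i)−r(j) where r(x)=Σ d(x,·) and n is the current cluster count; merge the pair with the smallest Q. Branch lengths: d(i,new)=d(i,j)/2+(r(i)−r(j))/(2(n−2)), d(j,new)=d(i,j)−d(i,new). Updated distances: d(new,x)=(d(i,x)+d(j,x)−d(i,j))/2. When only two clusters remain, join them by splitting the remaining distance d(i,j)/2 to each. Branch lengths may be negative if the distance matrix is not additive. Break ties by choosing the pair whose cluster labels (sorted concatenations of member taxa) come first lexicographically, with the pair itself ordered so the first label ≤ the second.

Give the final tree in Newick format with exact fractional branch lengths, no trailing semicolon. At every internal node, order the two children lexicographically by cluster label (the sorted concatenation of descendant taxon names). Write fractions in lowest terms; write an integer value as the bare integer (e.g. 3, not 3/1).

step 1: merge (E,T) at d=1, Q=-186; branch lengths E→0, T→1; new cluster ET
  updated: d(B,ET)=33/2, d(ET,G)=31/2, d(ET,Q)=39/2, d(ET,S)=21, d(ET,X)=39/2
step 2: merge (B,Q) at d=3, Q=-148; branch lengths B→5/8, Q→19/8; new cluster BQ
  updated: d(BQ,ET)=33/2, d(BQ,G)=45/2, d(BQ,S)=15, d(BQ,X)=17
step 3: merge (G,S) at d=5, Q=-109; branch lengths G→3/2, S→7/2; new cluster GS
  updated: d(BQ,GS)=65/4, d(ET,GS)=63/4, d(GS,X)=35/2
step 4: merge (BQ,X) at d=17, Q=-279/4; branch lengths BQ→119/16, X→153/16; new cluster BQX
  updated: d(BQX,ET)=19/2, d(BQX,GS)=67/8
step 5: merge (BQX,ET) at d=19/2, Q=-269/8; branch lengths BQX→17/16, ET→135/16; new cluster BEQTX
  updated: d(BEQTX,GS)=117/16
step 6: merge (BEQTX,GS) at d=117/16; branch lengths BEQTX→117/32, GS→117/32; new cluster BEGQSTX
final tree: ((((B:5/8,Q:19/8):119/16,X:153/16):17/16,(E:0,T:1):135/16):117/32,(G:3/2,S:7/2):117/32)
total length: 685/16

((((B:5/8,Q:19/8):119/16,X:153/16):17/16,(E:0,T:1):135/16):117/32,(G:3/2,S:7/2):117/32)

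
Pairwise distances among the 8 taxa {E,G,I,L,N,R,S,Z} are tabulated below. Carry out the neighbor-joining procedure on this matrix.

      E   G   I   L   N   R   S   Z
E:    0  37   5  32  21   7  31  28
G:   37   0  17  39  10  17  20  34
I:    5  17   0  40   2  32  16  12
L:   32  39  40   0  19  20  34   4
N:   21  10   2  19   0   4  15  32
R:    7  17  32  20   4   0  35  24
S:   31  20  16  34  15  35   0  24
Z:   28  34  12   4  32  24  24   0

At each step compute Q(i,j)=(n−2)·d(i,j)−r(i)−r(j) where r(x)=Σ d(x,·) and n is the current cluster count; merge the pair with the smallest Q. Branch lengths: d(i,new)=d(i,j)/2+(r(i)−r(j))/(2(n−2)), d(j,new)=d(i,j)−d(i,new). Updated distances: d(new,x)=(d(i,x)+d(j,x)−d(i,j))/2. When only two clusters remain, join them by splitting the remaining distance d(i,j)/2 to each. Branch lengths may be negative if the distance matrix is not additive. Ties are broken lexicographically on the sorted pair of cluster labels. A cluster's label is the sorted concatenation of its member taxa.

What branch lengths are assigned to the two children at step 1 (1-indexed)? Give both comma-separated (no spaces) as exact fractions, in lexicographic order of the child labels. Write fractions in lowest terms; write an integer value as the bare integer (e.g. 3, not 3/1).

step 1: merge (L,Z) at d=4, Q=-322; branch lengths L→9/2, Z→-1/2; new cluster LZ
  updated: d(E,LZ)=28, d(G,LZ)=69/2, d(I,LZ)=24, d(LZ,N)=47/2, d(LZ,R)=20, d(LZ,S)=27
step 2: merge (E,R) at d=7, Q=-209; branch lengths E→49/10, R→21/10; new cluster ER
  updated: d(ER,G)=47/2, d(ER,I)=15, d(ER,LZ)=41/2, d(ER,N)=9, d(ER,S)=59/2
step 3: merge (ER,LZ) at d=41/2, Q=-145; branch lengths ER→25/4, LZ→57/4; new cluster ELRZ
  updated: d(ELRZ,G)=75/4, d(ELRZ,I)=37/4, d(ELRZ,N)=6, d(ELRZ,S)=18
step 4: merge (G,S) at d=20, Q=-299/4; branch lengths G→227/24, S→253/24; new cluster GS
  updated: d(ELRZ,GS)=67/8, d(GS,I)=13/2, d(GS,N)=5/2
step 5: merge (ELRZ,GS) at d=67/8, Q=-97/4; branch lengths ELRZ→23/4, GS→21/8; new cluster EGLRSZ
  updated: d(EGLRSZ,I)=59/16, d(EGLRSZ,N)=1/16
step 6: merge (EGLRSZ,I) at d=59/16, Q=-23/4; branch lengths EGLRSZ→7/8, I→45/16; new cluster EGILRSZ
  updated: d(EGILRSZ,N)=-13/16
step 7: merge (EGILRSZ,N) at d=-13/16; branch lengths EGILRSZ→-13/32, N→-13/32; new cluster EGILNRSZ
final tree: (((((E:49/10,R:21/10):25/4,(L:9/2,Z:-1/2):57/4):23/4,(G:227/24,S:253/24):21/8):7/8,I:45/16):-13/32,N:-13/32)
total length: 251/4

9/2,-1/2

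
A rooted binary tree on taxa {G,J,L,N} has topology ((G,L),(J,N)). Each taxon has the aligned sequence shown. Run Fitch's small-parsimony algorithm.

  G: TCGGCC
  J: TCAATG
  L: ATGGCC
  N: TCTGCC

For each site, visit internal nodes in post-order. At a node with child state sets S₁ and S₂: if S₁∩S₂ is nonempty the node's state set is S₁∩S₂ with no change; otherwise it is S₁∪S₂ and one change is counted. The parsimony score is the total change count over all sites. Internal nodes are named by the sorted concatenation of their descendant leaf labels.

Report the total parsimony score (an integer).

GL@0: {T} ∪ {A} = {A,T} (union, +1)
JN@0: {T} ∩ {T} = {T} (intersection, +0)
GJLN@0: {A,T} ∩ {T} = {T} (intersection, +0)
GL@1: {C} ∪ {T} = {C,T} (union, +1)
JN@1: {C} ∩ {C} = {C} (intersection, +0)
GJLN@1: {C,T} ∩ {C} = {C} (intersection, +0)
GL@2: {G} ∩ {G} = {G} (intersection, +0)
JN@2: {A} ∪ {T} = {A,T} (union, +1)
GJLN@2: {G} ∪ {A,T} = {A,G,T} (union, +1)
GL@3: {G} ∩ {G} = {G} (intersection, +0)
JN@3: {A} ∪ {G} = {A,G} (union, +1)
GJLN@3: {G} ∩ {A,G} = {G} (intersection, +0)
GL@4: {C} ∩ {C} = {C} (intersection, +0)
JN@4: {T} ∪ {C} = {C,T} (union, +1)
GJLN@4: {C} ∩ {C,T} = {C} (intersection, +0)
GL@5: {C} ∩ {C} = {C} (intersection, +0)
JN@5: {G} ∪ {C} = {C,G} (union, +1)
GJLN@5: {C} ∩ {C,G} = {C} (intersection, +0)
per-site changes: [1, 1, 2, 1, 1, 1]; total = 7

7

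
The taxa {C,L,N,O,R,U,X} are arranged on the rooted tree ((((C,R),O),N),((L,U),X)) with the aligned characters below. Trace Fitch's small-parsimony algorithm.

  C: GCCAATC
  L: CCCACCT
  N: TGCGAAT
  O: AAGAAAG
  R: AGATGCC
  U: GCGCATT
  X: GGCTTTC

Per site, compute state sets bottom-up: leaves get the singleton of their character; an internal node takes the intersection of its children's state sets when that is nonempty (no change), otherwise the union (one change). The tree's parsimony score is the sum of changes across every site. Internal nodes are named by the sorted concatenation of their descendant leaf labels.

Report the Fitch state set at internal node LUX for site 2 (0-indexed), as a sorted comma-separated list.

C

CR@0: {G} ∪ {A} = {A,G} (union, +1)
COR@0: {A,G} ∩ {A} = {A} (intersection, +0)
CNOR@0: {A} ∪ {T} = {A,T} (union, +1)
LU@0: {C} ∪ {G} = {C,G} (union, +1)
LUX@0: {C,G} ∩ {G} = {G} (intersection, +0)
CLNORUX@0: {A,T} ∪ {G} = {A,G,T} (union, +1)
CR@1: {C} ∪ {G} = {C,G} (union, +1)
COR@1: {C,G} ∪ {A} = {A,C,G} (union, +1)
CNOR@1: {A,C,G} ∩ {G} = {G} (intersection, +0)
LU@1: {C} ∩ {C} = {C} (intersection, +0)
LUX@1: {C} ∪ {G} = {C,G} (union, +1)
CLNORUX@1: {G} ∩ {C,G} = {G} (intersection, +0)
CR@2: {C} ∪ {A} = {A,C} (union, +1)
COR@2: {A,C} ∪ {G} = {A,C,G} (union, +1)
CNOR@2: {A,C,G} ∩ {C} = {C} (intersection, +0)
LU@2: {C} ∪ {G} = {C,G} (union, +1)
LUX@2: {C,G} ∩ {C} = {C} (intersection, +0)
CLNORUX@2: {C} ∩ {C} = {C} (intersection, +0)
CR@3: {A} ∪ {T} = {A,T} (union, +1)
COR@3: {A,T} ∩ {A} = {A} (intersection, +0)
CNOR@3: {A} ∪ {G} = {A,G} (union, +1)
LU@3: {A} ∪ {C} = {A,C} (union, +1)
LUX@3: {A,C} ∪ {T} = {A,C,T} (union, +1)
CLNORUX@3: {A,G} ∩ {A,C,T} = {A} (intersection, +0)
CR@4: {A} ∪ {G} = {A,G} (union, +1)
COR@4: {A,G} ∩ {A} = {A} (intersection, +0)
CNOR@4: {A} ∩ {A} = {A} (intersection, +0)
LU@4: {C} ∪ {A} = {A,C} (union, +1)
LUX@4: {A,C} ∪ {T} = {A,C,T} (union, +1)
CLNORUX@4: {A} ∩ {A,C,T} = {A} (intersection, +0)
CR@5: {T} ∪ {C} = {C,T} (union, +1)
COR@5: {C,T} ∪ {A} = {A,C,T} (union, +1)
CNOR@5: {A,C,T} ∩ {A} = {A} (intersection, +0)
LU@5: {C} ∪ {T} = {C,T} (union, +1)
LUX@5: {C,T} ∩ {T} = {T} (intersection, +0)
CLNORUX@5: {A} ∪ {T} = {A,T} (union, +1)
CR@6: {C} ∩ {C} = {C} (intersection, +0)
COR@6: {C} ∪ {G} = {C,G} (union, +1)
CNOR@6: {C,G} ∪ {T} = {C,G,T} (union, +1)
LU@6: {T} ∩ {T} = {T} (intersection, +0)
LUX@6: {T} ∪ {C} = {C,T} (union, +1)
CLNORUX@6: {C,G,T} ∩ {C,T} = {C,T} (intersection, +0)
per-site changes: [4, 3, 3, 4, 3, 4, 3]; total = 24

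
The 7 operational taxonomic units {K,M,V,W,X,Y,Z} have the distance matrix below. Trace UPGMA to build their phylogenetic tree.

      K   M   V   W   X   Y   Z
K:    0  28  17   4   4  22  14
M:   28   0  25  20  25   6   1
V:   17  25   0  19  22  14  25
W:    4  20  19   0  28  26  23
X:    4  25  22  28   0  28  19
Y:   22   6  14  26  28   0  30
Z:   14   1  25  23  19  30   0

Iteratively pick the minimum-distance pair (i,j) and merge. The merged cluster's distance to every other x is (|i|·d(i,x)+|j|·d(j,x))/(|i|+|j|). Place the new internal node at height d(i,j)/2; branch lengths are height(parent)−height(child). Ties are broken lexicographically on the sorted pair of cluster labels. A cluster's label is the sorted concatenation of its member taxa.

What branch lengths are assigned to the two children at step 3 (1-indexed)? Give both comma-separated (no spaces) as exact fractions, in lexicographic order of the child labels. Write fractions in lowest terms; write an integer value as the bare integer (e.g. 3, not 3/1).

7,7

iteration 1: select M,Z (d=1); attach at lengths (1/2, 1/2); label the merged cluster MZ
  updated: d(K,MZ)=21, d(MZ,V)=25, d(MZ,W)=43/2, d(MZ,X)=22, d(MZ,Y)=18
iteration 2: select K,W (d=4); attach at lengths (2, 2); label the merged cluster KW
  updated: d(KW,MZ)=85/4, d(KW,V)=18, d(KW,X)=16, d(KW,Y)=24
iteration 3: select V,Y (d=14); attach at lengths (7, 7); label the merged cluster VY
  updated: d(KW,VY)=21, d(MZ,VY)=43/2, d(VY,X)=25
iteration 4: select KW,X (d=16); attach at lengths (6, 8); label the merged cluster KWX
  updated: d(KWX,MZ)=43/2, d(KWX,VY)=67/3
iteration 5: select KWX,MZ (d=43/2); attach at lengths (11/4, 41/4); label the merged cluster KMWXZ
  updated: d(KMWXZ,VY)=22
iteration 6: select KMWXZ,VY (d=22); attach at lengths (1/4, 4); label the merged cluster KMVWXYZ
final tree: ((((K:2,W:2):6,X:8):11/4,(M:1/2,Z:1/2):41/4):1/4,(V:7,Y:7):4)
total length: 201/4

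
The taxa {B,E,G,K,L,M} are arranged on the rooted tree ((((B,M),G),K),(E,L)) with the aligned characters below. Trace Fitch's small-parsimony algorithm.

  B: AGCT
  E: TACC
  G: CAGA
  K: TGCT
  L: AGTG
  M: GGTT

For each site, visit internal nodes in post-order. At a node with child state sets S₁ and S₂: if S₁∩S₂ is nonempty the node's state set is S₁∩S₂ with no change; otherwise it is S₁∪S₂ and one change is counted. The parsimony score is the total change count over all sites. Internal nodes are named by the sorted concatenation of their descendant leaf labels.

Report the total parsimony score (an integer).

[col 0] BM: children B:{A}, M:{G} ∪→ {A,G}; cost 1
[col 0] BGM: children BM:{A,G}, G:{C} ∪→ {A,C,G}; cost 1
[col 0] BGKM: children BGM:{A,C,G}, K:{T} ∪→ {A,C,G,T}; cost 1
[col 0] EL: children E:{T}, L:{A} ∪→ {A,T}; cost 1
[col 0] BEGKLM: children BGKM:{A,C,G,T}, EL:{A,T} ∩→ {A,T}; cost 0
[col 1] BM: children B:{G}, M:{G} ∩→ {G}; cost 0
[col 1] BGM: children BM:{G}, G:{A} ∪→ {A,G}; cost 1
[col 1] BGKM: children BGM:{A,G}, K:{G} ∩→ {G}; cost 0
[col 1] EL: children E:{A}, L:{G} ∪→ {A,G}; cost 1
[col 1] BEGKLM: children BGKM:{G}, EL:{A,G} ∩→ {G}; cost 0
[col 2] BM: children B:{C}, M:{T} ∪→ {C,T}; cost 1
[col 2] BGM: children BM:{C,T}, G:{G} ∪→ {C,G,T}; cost 1
[col 2] BGKM: children BGM:{C,G,T}, K:{C} ∩→ {C}; cost 0
[col 2] EL: children E:{C}, L:{T} ∪→ {C,T}; cost 1
[col 2] BEGKLM: children BGKM:{C}, EL:{C,T} ∩→ {C}; cost 0
[col 3] BM: children B:{T}, M:{T} ∩→ {T}; cost 0
[col 3] BGM: children BM:{T}, G:{A} ∪→ {A,T}; cost 1
[col 3] BGKM: children BGM:{A,T}, K:{T} ∩→ {T}; cost 0
[col 3] EL: children E:{C}, L:{G} ∪→ {C,G}; cost 1
[col 3] BEGKLM: children BGKM:{T}, EL:{C,G} ∪→ {C,G,T}; cost 1
per-site changes: [4, 2, 3, 3]; total = 12

12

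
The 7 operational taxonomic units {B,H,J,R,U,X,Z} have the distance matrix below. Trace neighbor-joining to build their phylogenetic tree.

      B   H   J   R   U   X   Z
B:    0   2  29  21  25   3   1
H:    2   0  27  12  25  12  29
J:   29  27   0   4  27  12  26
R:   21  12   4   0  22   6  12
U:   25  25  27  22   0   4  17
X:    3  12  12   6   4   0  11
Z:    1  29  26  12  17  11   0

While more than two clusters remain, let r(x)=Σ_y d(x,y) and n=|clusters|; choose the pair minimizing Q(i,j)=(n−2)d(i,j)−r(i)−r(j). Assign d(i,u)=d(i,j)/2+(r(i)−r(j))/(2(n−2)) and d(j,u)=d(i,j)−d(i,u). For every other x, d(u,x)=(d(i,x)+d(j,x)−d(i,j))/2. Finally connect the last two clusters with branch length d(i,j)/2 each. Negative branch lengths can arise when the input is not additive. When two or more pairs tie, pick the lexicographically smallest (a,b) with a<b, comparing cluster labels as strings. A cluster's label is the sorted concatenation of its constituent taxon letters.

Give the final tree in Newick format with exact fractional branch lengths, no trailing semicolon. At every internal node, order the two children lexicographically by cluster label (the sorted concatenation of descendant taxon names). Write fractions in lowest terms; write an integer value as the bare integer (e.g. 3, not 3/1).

iteration 1: select J,R (d=4, Q=-182); attach at lengths (34/5, -14/5); label the merged cluster JR
  updated: d(B,JR)=23, d(H,JR)=35/2, d(JR,U)=45/2, d(JR,X)=7, d(JR,Z)=17
iteration 2: select B,H (d=2, Q=-263/2); attach at lengths (-47/16, 79/16); label the merged cluster BH
  updated: d(BH,JR)=77/4, d(BH,U)=24, d(BH,X)=13/2, d(BH,Z)=14
iteration 3: select U,X (d=4, Q=-84); attach at lengths (17/2, -9/2); label the merged cluster UX
  updated: d(BH,UX)=53/4, d(JR,UX)=51/4, d(UX,Z)=12
iteration 4: select BH,Z (d=14, Q=-123/2); attach at lengths (63/8, 49/8); label the merged cluster BHZ
  updated: d(BHZ,JR)=89/8, d(BHZ,UX)=45/8
iteration 5: select BHZ,JR (d=89/8, Q=-59/2); attach at lengths (2, 73/8); label the merged cluster BHJRZ
  updated: d(BHJRZ,UX)=29/8
iteration 6: select BHJRZ,UX (d=29/8); attach at lengths (29/16, 29/16); label the merged cluster BHJRUXZ
final tree: ((((B:-47/16,H:79/16):63/8,Z:49/8):2,(J:34/5,R:-14/5):73/8):29/16,(U:17/2,X:-9/2):29/16)
total length: 155/4

((((B:-47/16,H:79/16):63/8,Z:49/8):2,(J:34/5,R:-14/5):73/8):29/16,(U:17/2,X:-9/2):29/16)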